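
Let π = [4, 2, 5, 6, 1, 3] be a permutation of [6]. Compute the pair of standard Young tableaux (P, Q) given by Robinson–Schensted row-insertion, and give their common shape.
P = [1, 3, 6] / [2, 5] / [4];  Q = [1, 3, 4] / [2, 6] / [5];  common shape = (3, 2, 1)

Row-insert the values π_1, π_2, … into P one at a time, bumping the leftmost entry strictly greater than the inserted value down to the next row. The recording tableau Q records, in position (i, j), the step at which that cell was added to P.
  Insert 4 (step 1): P = [4];  Q = [1]
  Insert 2 (step 2): P = [2] / [4];  Q = [1] / [2]
  Insert 5 (step 3): P = [2, 5] / [4];  Q = [1, 3] / [2]
  Insert 6 (step 4): P = [2, 5, 6] / [4];  Q = [1, 3, 4] / [2]
  Insert 1 (step 5): P = [1, 5, 6] / [2] / [4];  Q = [1, 3, 4] / [2] / [5]
  Insert 3 (step 6): P = [1, 3, 6] / [2, 5] / [4];  Q = [1, 3, 4] / [2, 6] / [5]
Final shape: (3, 2, 1).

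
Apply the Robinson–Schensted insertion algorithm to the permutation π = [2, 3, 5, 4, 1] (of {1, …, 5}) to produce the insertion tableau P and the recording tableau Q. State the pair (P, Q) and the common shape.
P = [1, 3, 4] / [2] / [5];  Q = [1, 2, 3] / [4] / [5];  common shape = (3, 1, 1)

Row-insert the values π_1, π_2, … into P one at a time, bumping the leftmost entry strictly greater than the inserted value down to the next row. The recording tableau Q records, in position (i, j), the step at which that cell was added to P.
  Insert 2 (step 1): P = [2];  Q = [1]
  Insert 3 (step 2): P = [2, 3];  Q = [1, 2]
  Insert 5 (step 3): P = [2, 3, 5];  Q = [1, 2, 3]
  Insert 4 (step 4): P = [2, 3, 4] / [5];  Q = [1, 2, 3] / [4]
  Insert 1 (step 5): P = [1, 3, 4] / [2] / [5];  Q = [1, 2, 3] / [4] / [5]
Final shape: (3, 1, 1).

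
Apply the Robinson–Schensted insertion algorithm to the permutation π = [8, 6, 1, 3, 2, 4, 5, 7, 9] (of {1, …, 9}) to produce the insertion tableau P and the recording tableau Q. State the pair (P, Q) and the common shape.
P = [1, 2, 4, 5, 7, 9] / [3] / [6] / [8];  Q = [1, 4, 6, 7, 8, 9] / [2] / [3] / [5];  common shape = (6, 1, 1, 1)

Row-insert the values π_1, π_2, … into P one at a time, bumping the leftmost entry strictly greater than the inserted value down to the next row. The recording tableau Q records, in position (i, j), the step at which that cell was added to P.
  Insert 8 (step 1): P = [8];  Q = [1]
  Insert 6 (step 2): P = [6] / [8];  Q = [1] / [2]
  Insert 1 (step 3): P = [1] / [6] / [8];  Q = [1] / [2] / [3]
  Insert 3 (step 4): P = [1, 3] / [6] / [8];  Q = [1, 4] / [2] / [3]
  Insert 2 (step 5): P = [1, 2] / [3] / [6] / [8];  Q = [1, 4] / [2] / [3] / [5]
  Insert 4 (step 6): P = [1, 2, 4] / [3] / [6] / [8];  Q = [1, 4, 6] / [2] / [3] / [5]
  Insert 5 (step 7): P = [1, 2, 4, 5] / [3] / [6] / [8];  Q = [1, 4, 6, 7] / [2] / [3] / [5]
  Insert 7 (step 8): P = [1, 2, 4, 5, 7] / [3] / [6] / [8];  Q = [1, 4, 6, 7, 8] / [2] / [3] / [5]
  Insert 9 (step 9): P = [1, 2, 4, 5, 7, 9] / [3] / [6] / [8];  Q = [1, 4, 6, 7, 8, 9] / [2] / [3] / [5]
Final shape: (6, 1, 1, 1).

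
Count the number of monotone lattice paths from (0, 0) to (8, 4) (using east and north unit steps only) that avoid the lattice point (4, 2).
Number of paths = 270

Total paths from (0, 0) to (8, 4): C(12, 8) = 495. Paths through (4, 2): (paths (0, 0) → (4, 2)) × (paths (4, 2) → (8, 4)) = C(6, 4) · C(6, 4) = 15 · 15 = 225. Avoidance count = 495 − 225 = 270.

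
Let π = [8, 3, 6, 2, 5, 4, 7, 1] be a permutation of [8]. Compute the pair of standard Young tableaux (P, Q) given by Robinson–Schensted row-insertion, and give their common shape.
P = [1, 4, 7] / [2, 5] / [3] / [6] / [8];  Q = [1, 3, 7] / [2, 5] / [4] / [6] / [8];  common shape = (3, 2, 1, 1, 1)

Row-insert the values π_1, π_2, … into P one at a time, bumping the leftmost entry strictly greater than the inserted value down to the next row. The recording tableau Q records, in position (i, j), the step at which that cell was added to P.
  Insert 8 (step 1): P = [8];  Q = [1]
  Insert 3 (step 2): P = [3] / [8];  Q = [1] / [2]
  Insert 6 (step 3): P = [3, 6] / [8];  Q = [1, 3] / [2]
  Insert 2 (step 4): P = [2, 6] / [3] / [8];  Q = [1, 3] / [2] / [4]
  Insert 5 (step 5): P = [2, 5] / [3, 6] / [8];  Q = [1, 3] / [2, 5] / [4]
  Insert 4 (step 6): P = [2, 4] / [3, 5] / [6] / [8];  Q = [1, 3] / [2, 5] / [4] / [6]
  Insert 7 (step 7): P = [2, 4, 7] / [3, 5] / [6] / [8];  Q = [1, 3, 7] / [2, 5] / [4] / [6]
  Insert 1 (step 8): P = [1, 4, 7] / [2, 5] / [3] / [6] / [8];  Q = [1, 3, 7] / [2, 5] / [4] / [6] / [8]
Final shape: (3, 2, 1, 1, 1).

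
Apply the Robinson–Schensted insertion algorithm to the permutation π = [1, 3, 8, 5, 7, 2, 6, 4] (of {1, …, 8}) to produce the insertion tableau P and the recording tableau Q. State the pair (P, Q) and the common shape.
P = [1, 2, 4, 6] / [3, 5] / [7] / [8];  Q = [1, 2, 3, 5] / [4, 7] / [6] / [8];  common shape = (4, 2, 1, 1)

Row-insert the values π_1, π_2, … into P one at a time, bumping the leftmost entry strictly greater than the inserted value down to the next row. The recording tableau Q records, in position (i, j), the step at which that cell was added to P.
  Insert 1 (step 1): P = [1];  Q = [1]
  Insert 3 (step 2): P = [1, 3];  Q = [1, 2]
  Insert 8 (step 3): P = [1, 3, 8];  Q = [1, 2, 3]
  Insert 5 (step 4): P = [1, 3, 5] / [8];  Q = [1, 2, 3] / [4]
  Insert 7 (step 5): P = [1, 3, 5, 7] / [8];  Q = [1, 2, 3, 5] / [4]
  Insert 2 (step 6): P = [1, 2, 5, 7] / [3] / [8];  Q = [1, 2, 3, 5] / [4] / [6]
  Insert 6 (step 7): P = [1, 2, 5, 6] / [3, 7] / [8];  Q = [1, 2, 3, 5] / [4, 7] / [6]
  Insert 4 (step 8): P = [1, 2, 4, 6] / [3, 5] / [7] / [8];  Q = [1, 2, 3, 5] / [4, 7] / [6] / [8]
Final shape: (4, 2, 1, 1).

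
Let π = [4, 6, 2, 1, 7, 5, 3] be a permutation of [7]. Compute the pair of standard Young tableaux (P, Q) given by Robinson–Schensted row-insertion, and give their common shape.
P = [1, 3, 7] / [2, 5] / [4, 6];  Q = [1, 2, 5] / [3, 6] / [4, 7];  common shape = (3, 2, 2)

Row-insert the values π_1, π_2, … into P one at a time, bumping the leftmost entry strictly greater than the inserted value down to the next row. The recording tableau Q records, in position (i, j), the step at which that cell was added to P.
  Insert 4 (step 1): P = [4];  Q = [1]
  Insert 6 (step 2): P = [4, 6];  Q = [1, 2]
  Insert 2 (step 3): P = [2, 6] / [4];  Q = [1, 2] / [3]
  Insert 1 (step 4): P = [1, 6] / [2] / [4];  Q = [1, 2] / [3] / [4]
  Insert 7 (step 5): P = [1, 6, 7] / [2] / [4];  Q = [1, 2, 5] / [3] / [4]
  Insert 5 (step 6): P = [1, 5, 7] / [2, 6] / [4];  Q = [1, 2, 5] / [3, 6] / [4]
  Insert 3 (step 7): P = [1, 3, 7] / [2, 5] / [4, 6];  Q = [1, 2, 5] / [3, 6] / [4, 7]
Final shape: (3, 2, 2).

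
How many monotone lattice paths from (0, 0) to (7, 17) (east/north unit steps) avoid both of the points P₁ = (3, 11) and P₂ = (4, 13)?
Number of paths = 224584

Inclusion–exclusion. Total paths: C(24, 7) = 346104. Through P₁: C(14, 3)·C(10, 4) = 76440. Through P₂: C(17, 4)·C(7, 3) = 83300. Since P₁ is strictly southwest of P₂, a monotone path through both must visit P₁ then P₂; paths through both = C(14, 3)·C(3, 1)·C(7, 3) = 38220. Avoid both = 346104 − 76440 − 83300 + 38220 = 224584.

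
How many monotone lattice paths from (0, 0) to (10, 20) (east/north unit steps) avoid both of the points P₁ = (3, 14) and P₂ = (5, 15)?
Number of paths = 25485207

Inclusion–exclusion. Total paths: C(30, 10) = 30045015. Through P₁: C(17, 3)·C(13, 7) = 1166880. Through P₂: C(20, 5)·C(10, 5) = 3907008. Since P₁ is strictly southwest of P₂, a monotone path through both must visit P₁ then P₂; paths through both = C(17, 3)·C(3, 2)·C(10, 5) = 514080. Avoid both = 30045015 − 1166880 − 3907008 + 514080 = 25485207.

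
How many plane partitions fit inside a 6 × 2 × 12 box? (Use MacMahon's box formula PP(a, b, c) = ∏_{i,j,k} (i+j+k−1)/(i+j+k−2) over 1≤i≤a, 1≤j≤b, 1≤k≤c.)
PP(6, 2, 12) = 71954064

Evaluate the triple product over i = 1..6, j = 1..2, k = 1..12. The factors are (2/1) · (3/2) · (4/3) · (5/4) · (6/5) · (7/6) · (8/7) · (9/8) · … (144 factors total). The numerators and denominators telescope so the product is an integer; carrying out the multiplication exactly gives PP(6, 2, 12) = 71954064.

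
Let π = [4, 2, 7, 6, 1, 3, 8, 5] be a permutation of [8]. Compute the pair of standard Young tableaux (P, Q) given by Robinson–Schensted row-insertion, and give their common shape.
P = [1, 3, 5] / [2, 6, 8] / [4, 7];  Q = [1, 3, 7] / [2, 4, 8] / [5, 6];  common shape = (3, 3, 2)

Row-insert the values π_1, π_2, … into P one at a time, bumping the leftmost entry strictly greater than the inserted value down to the next row. The recording tableau Q records, in position (i, j), the step at which that cell was added to P.
  Insert 4 (step 1): P = [4];  Q = [1]
  Insert 2 (step 2): P = [2] / [4];  Q = [1] / [2]
  Insert 7 (step 3): P = [2, 7] / [4];  Q = [1, 3] / [2]
  Insert 6 (step 4): P = [2, 6] / [4, 7];  Q = [1, 3] / [2, 4]
  Insert 1 (step 5): P = [1, 6] / [2, 7] / [4];  Q = [1, 3] / [2, 4] / [5]
  Insert 3 (step 6): P = [1, 3] / [2, 6] / [4, 7];  Q = [1, 3] / [2, 4] / [5, 6]
  Insert 8 (step 7): P = [1, 3, 8] / [2, 6] / [4, 7];  Q = [1, 3, 7] / [2, 4] / [5, 6]
  Insert 5 (step 8): P = [1, 3, 5] / [2, 6, 8] / [4, 7];  Q = [1, 3, 7] / [2, 4, 8] / [5, 6]
Final shape: (3, 3, 2).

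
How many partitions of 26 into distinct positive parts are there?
q(26) = 165

A partition into distinct parts is a strictly decreasing sequence summing to n. The recurrence d(n, m) = d(n, m−1) + d(n−m, m−1) (use part m at most once) with q(n) = d(n, n) gives q(26) = 165. (Euler's theorem: # distinct-part partitions = # odd-part partitions.)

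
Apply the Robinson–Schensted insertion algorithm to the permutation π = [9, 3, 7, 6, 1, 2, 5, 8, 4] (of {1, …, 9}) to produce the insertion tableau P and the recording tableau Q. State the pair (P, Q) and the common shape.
P = [1, 2, 4, 8] / [3, 5] / [6] / [7] / [9];  Q = [1, 3, 7, 8] / [2, 6] / [4] / [5] / [9];  common shape = (4, 2, 1, 1, 1)

Row-insert the values π_1, π_2, … into P one at a time, bumping the leftmost entry strictly greater than the inserted value down to the next row. The recording tableau Q records, in position (i, j), the step at which that cell was added to P.
  Insert 9 (step 1): P = [9];  Q = [1]
  Insert 3 (step 2): P = [3] / [9];  Q = [1] / [2]
  Insert 7 (step 3): P = [3, 7] / [9];  Q = [1, 3] / [2]
  Insert 6 (step 4): P = [3, 6] / [7] / [9];  Q = [1, 3] / [2] / [4]
  Insert 1 (step 5): P = [1, 6] / [3] / [7] / [9];  Q = [1, 3] / [2] / [4] / [5]
  Insert 2 (step 6): P = [1, 2] / [3, 6] / [7] / [9];  Q = [1, 3] / [2, 6] / [4] / [5]
  Insert 5 (step 7): P = [1, 2, 5] / [3, 6] / [7] / [9];  Q = [1, 3, 7] / [2, 6] / [4] / [5]
  Insert 8 (step 8): P = [1, 2, 5, 8] / [3, 6] / [7] / [9];  Q = [1, 3, 7, 8] / [2, 6] / [4] / [5]
  Insert 4 (step 9): P = [1, 2, 4, 8] / [3, 5] / [6] / [7] / [9];  Q = [1, 3, 7, 8] / [2, 6] / [4] / [5] / [9]
Final shape: (4, 2, 1, 1, 1).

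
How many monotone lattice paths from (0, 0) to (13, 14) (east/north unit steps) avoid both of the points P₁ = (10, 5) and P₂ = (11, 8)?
Number of paths = 17617680

Inclusion–exclusion. Total paths: C(27, 13) = 20058300. Through P₁: C(15, 10)·C(12, 3) = 660660. Through P₂: C(19, 11)·C(8, 2) = 2116296. Since P₁ is strictly southwest of P₂, a monotone path through both must visit P₁ then P₂; paths through both = C(15, 10)·C(4, 1)·C(8, 2) = 336336. Avoid both = 20058300 − 660660 − 2116296 + 336336 = 17617680.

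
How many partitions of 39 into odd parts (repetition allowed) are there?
p_odd(39) = 982

Enumerate partitions using only odd parts via the recurrence o(n, m) = o(n, m−2) + o(n−m, m) over odd m, starting from the largest odd part ≤ n. This gives p_odd(39) = 982. (Euler's theorem: equals the count of distinct-part partitions.)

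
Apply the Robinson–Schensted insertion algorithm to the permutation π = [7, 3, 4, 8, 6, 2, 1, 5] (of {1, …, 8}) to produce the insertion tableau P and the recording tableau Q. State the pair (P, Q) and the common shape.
P = [1, 4, 5] / [2, 6] / [3, 8] / [7];  Q = [1, 3, 4] / [2, 5] / [6, 8] / [7];  common shape = (3, 2, 2, 1)

Row-insert the values π_1, π_2, … into P one at a time, bumping the leftmost entry strictly greater than the inserted value down to the next row. The recording tableau Q records, in position (i, j), the step at which that cell was added to P.
  Insert 7 (step 1): P = [7];  Q = [1]
  Insert 3 (step 2): P = [3] / [7];  Q = [1] / [2]
  Insert 4 (step 3): P = [3, 4] / [7];  Q = [1, 3] / [2]
  Insert 8 (step 4): P = [3, 4, 8] / [7];  Q = [1, 3, 4] / [2]
  Insert 6 (step 5): P = [3, 4, 6] / [7, 8];  Q = [1, 3, 4] / [2, 5]
  Insert 2 (step 6): P = [2, 4, 6] / [3, 8] / [7];  Q = [1, 3, 4] / [2, 5] / [6]
  Insert 1 (step 7): P = [1, 4, 6] / [2, 8] / [3] / [7];  Q = [1, 3, 4] / [2, 5] / [6] / [7]
  Insert 5 (step 8): P = [1, 4, 5] / [2, 6] / [3, 8] / [7];  Q = [1, 3, 4] / [2, 5] / [6, 8] / [7]
Final shape: (3, 2, 2, 1).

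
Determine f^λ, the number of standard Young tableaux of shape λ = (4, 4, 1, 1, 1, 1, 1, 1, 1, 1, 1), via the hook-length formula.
# SYT of shape (4, 4, 1, 1, 1, 1, 1, 1, 1, 1, 1) = 37400

Hook-length formula: f^λ = n! / Π hook(c), product over all cells c of the Young diagram. For λ = (4, 4, 1, 1, 1, 1, 1, 1, 1, 1, 1), n = 17 boxes. Hook lengths by row (left-to-right, top-to-bottom): [14, 4, 3, 2]; [13, 3, 2, 1]; [9]; [8]; [7]; [6]; [5]; [4]; [3]; [2]; [1]. Product of hooks = 9510359040. So f^λ = 17! / 9510359040 = 355687428096000 / 9510359040 = 37400.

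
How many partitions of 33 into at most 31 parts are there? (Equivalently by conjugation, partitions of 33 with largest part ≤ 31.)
p(33, parts ≤ 31) = 10141

Use the recurrence p(n, m) = p(n, m−1) + p(n−m, m): either the largest part is < m (count p(n, m−1)) or the largest part is exactly m (remove one copy of m, count p(n−m, m)). With p(0, ·) = 1 this gives p(33, parts ≤ 31) = 10141. (By conjugating Young diagrams, this also counts partitions of 33 into at most 31 parts.)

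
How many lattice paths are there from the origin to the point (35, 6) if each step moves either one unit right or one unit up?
Number of paths = 4496388

A monotone lattice path from (0, 0) to (35, 6) consists of 35 east steps and 6 north steps in some order, so it is determined by which 35 of the 41 steps are east. The count is C(41, 35) = 4496388.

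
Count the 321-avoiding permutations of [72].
C_72 = 20276890389709399862928998568254641025700

These 321-avoiding permutations are counted by the Catalan number C_n = (1/(n + 1)) · C(2n, n). For n = 72: C_72 = (1/73) · C(144, 72) = 1480212998448786189993816895482588794876100/73 = 20276890389709399862928998568254641025700.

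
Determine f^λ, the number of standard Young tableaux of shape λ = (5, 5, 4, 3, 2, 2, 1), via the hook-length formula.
# SYT of shape (5, 5, 4, 3, 2, 2, 1) = 2376424050

Hook-length formula: f^λ = n! / Π hook(c), product over all cells c of the Young diagram. For λ = (5, 5, 4, 3, 2, 2, 1), n = 22 boxes. Hook lengths by row (left-to-right, top-to-bottom): [11, 9, 6, 4, 2]; [10, 8, 5, 3, 1]; [8, 6, 3, 1]; [6, 4, 1]; [4, 2]; [3, 1]; [1]. Product of hooks = 472979865600. So f^λ = 22! / 472979865600 = 1124000727777607680000 / 472979865600 = 2376424050.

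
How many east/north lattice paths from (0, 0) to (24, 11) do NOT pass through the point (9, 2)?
Number of paths = 345313180

Total paths from (0, 0) to (24, 11): C(35, 24) = 417225900. Paths through (9, 2): (paths (0, 0) → (9, 2)) × (paths (9, 2) → (24, 11)) = C(11, 9) · C(24, 15) = 55 · 1307504 = 71912720. Avoidance count = 417225900 − 71912720 = 345313180.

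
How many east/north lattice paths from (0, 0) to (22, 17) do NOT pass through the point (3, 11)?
Number of paths = 50956653410

Total paths from (0, 0) to (22, 17): C(39, 22) = 51021117810. Paths through (3, 11): (paths (0, 0) → (3, 11)) × (paths (3, 11) → (22, 17)) = C(14, 3) · C(25, 19) = 364 · 177100 = 64464400. Avoidance count = 51021117810 − 64464400 = 50956653410.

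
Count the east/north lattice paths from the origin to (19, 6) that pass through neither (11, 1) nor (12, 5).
Number of paths = 112632

Inclusion–exclusion. Total paths: C(25, 19) = 177100. Through P₁: C(12, 11)·C(13, 8) = 15444. Through P₂: C(17, 12)·C(8, 7) = 49504. Since P₁ is strictly southwest of P₂, a monotone path through both must visit P₁ then P₂; paths through both = C(12, 11)·C(5, 1)·C(8, 7) = 480. Avoid both = 177100 − 15444 − 49504 + 480 = 112632.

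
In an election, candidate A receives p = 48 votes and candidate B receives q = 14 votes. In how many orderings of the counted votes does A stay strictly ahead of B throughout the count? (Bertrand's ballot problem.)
Strict-lead orderings = 15946539804825

Total orderings of the 62 votes with 48 for A: C(62, 48) = 29078984349975. By the Bertrand ballot formula (Cycle Lemma / reflection principle), the number of orderings in which A is strictly ahead of B throughout is (p − q)/(p + q) · C(p + q, p) = (48 − 14)/(48 + 14) · 29078984349975 = 15946539804825.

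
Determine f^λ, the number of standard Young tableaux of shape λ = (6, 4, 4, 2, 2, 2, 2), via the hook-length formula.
# SYT of shape (6, 4, 4, 2, 2, 2, 2) = 1018467450

Hook-length formula: f^λ = n! / Π hook(c), product over all cells c of the Young diagram. For λ = (6, 4, 4, 2, 2, 2, 2), n = 22 boxes. Hook lengths by row (left-to-right, top-to-bottom): [12, 11, 6, 5, 2, 1]; [9, 8, 3, 2]; [8, 7, 2, 1]; [5, 4]; [4, 3]; [3, 2]; [2, 1]. Product of hooks = 1103619686400. So f^λ = 22! / 1103619686400 = 1124000727777607680000 / 1103619686400 = 1018467450.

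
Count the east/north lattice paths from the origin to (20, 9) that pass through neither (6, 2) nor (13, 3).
Number of paths = 6182589

Inclusion–exclusion. Total paths: C(29, 20) = 10015005. Through P₁: C(8, 6)·C(21, 14) = 3255840. Through P₂: C(16, 13)·C(13, 7) = 960960. Since P₁ is strictly southwest of P₂, a monotone path through both must visit P₁ then P₂; paths through both = C(8, 6)·C(8, 7)·C(13, 7) = 384384. Avoid both = 10015005 − 3255840 − 960960 + 384384 = 6182589.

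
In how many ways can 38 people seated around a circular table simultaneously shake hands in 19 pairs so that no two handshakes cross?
C_19 = 1767263190

These noncrossing handshakes are counted by the Catalan number C_n = (1/(n + 1)) · C(2n, n). For n = 19: C_19 = (1/20) · C(38, 19) = 35345263800/20 = 1767263190.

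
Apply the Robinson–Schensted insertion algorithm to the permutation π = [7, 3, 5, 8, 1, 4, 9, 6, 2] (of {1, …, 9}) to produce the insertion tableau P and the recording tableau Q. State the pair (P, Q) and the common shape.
P = [1, 2, 6, 9] / [3, 4, 8] / [5] / [7];  Q = [1, 3, 4, 7] / [2, 6, 8] / [5] / [9];  common shape = (4, 3, 1, 1)

Row-insert the values π_1, π_2, … into P one at a time, bumping the leftmost entry strictly greater than the inserted value down to the next row. The recording tableau Q records, in position (i, j), the step at which that cell was added to P.
  Insert 7 (step 1): P = [7];  Q = [1]
  Insert 3 (step 2): P = [3] / [7];  Q = [1] / [2]
  Insert 5 (step 3): P = [3, 5] / [7];  Q = [1, 3] / [2]
  Insert 8 (step 4): P = [3, 5, 8] / [7];  Q = [1, 3, 4] / [2]
  Insert 1 (step 5): P = [1, 5, 8] / [3] / [7];  Q = [1, 3, 4] / [2] / [5]
  Insert 4 (step 6): P = [1, 4, 8] / [3, 5] / [7];  Q = [1, 3, 4] / [2, 6] / [5]
  Insert 9 (step 7): P = [1, 4, 8, 9] / [3, 5] / [7];  Q = [1, 3, 4, 7] / [2, 6] / [5]
  Insert 6 (step 8): P = [1, 4, 6, 9] / [3, 5, 8] / [7];  Q = [1, 3, 4, 7] / [2, 6, 8] / [5]
  Insert 2 (step 9): P = [1, 2, 6, 9] / [3, 4, 8] / [5] / [7];  Q = [1, 3, 4, 7] / [2, 6, 8] / [5] / [9]
Final shape: (4, 3, 1, 1).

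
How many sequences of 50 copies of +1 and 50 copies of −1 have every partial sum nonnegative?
C_50 = 1978261657756160653623774456

These ballot sequences are counted by the Catalan number C_n = (1/(n + 1)) · C(2n, n). For n = 50: C_50 = (1/51) · C(100, 50) = 100891344545564193334812497256/51 = 1978261657756160653623774456.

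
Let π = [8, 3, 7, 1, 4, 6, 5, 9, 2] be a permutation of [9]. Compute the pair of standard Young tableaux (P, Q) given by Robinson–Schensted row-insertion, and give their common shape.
P = [1, 2, 5, 9] / [3, 4] / [6] / [7] / [8];  Q = [1, 3, 6, 8] / [2, 5] / [4] / [7] / [9];  common shape = (4, 2, 1, 1, 1)

Row-insert the values π_1, π_2, … into P one at a time, bumping the leftmost entry strictly greater than the inserted value down to the next row. The recording tableau Q records, in position (i, j), the step at which that cell was added to P.
  Insert 8 (step 1): P = [8];  Q = [1]
  Insert 3 (step 2): P = [3] / [8];  Q = [1] / [2]
  Insert 7 (step 3): P = [3, 7] / [8];  Q = [1, 3] / [2]
  Insert 1 (step 4): P = [1, 7] / [3] / [8];  Q = [1, 3] / [2] / [4]
  Insert 4 (step 5): P = [1, 4] / [3, 7] / [8];  Q = [1, 3] / [2, 5] / [4]
  Insert 6 (step 6): P = [1, 4, 6] / [3, 7] / [8];  Q = [1, 3, 6] / [2, 5] / [4]
  Insert 5 (step 7): P = [1, 4, 5] / [3, 6] / [7] / [8];  Q = [1, 3, 6] / [2, 5] / [4] / [7]
  Insert 9 (step 8): P = [1, 4, 5, 9] / [3, 6] / [7] / [8];  Q = [1, 3, 6, 8] / [2, 5] / [4] / [7]
  Insert 2 (step 9): P = [1, 2, 5, 9] / [3, 4] / [6] / [7] / [8];  Q = [1, 3, 6, 8] / [2, 5] / [4] / [7] / [9]
Final shape: (4, 2, 1, 1, 1).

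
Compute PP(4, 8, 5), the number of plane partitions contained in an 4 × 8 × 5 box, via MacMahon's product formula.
PP(4, 8, 5) = 4789851066

Evaluate the triple product over i = 1..4, j = 1..8, k = 1..5. The factors are (2/1) · (3/2) · (4/3) · (5/4) · (6/5) · (3/2) · (4/3) · (5/4) · … (160 factors total). The numerators and denominators telescope so the product is an integer; carrying out the multiplication exactly gives PP(4, 8, 5) = 4789851066.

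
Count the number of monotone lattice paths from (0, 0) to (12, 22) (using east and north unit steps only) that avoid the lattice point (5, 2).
Number of paths = 529705410

Total paths from (0, 0) to (12, 22): C(34, 12) = 548354040. Paths through (5, 2): (paths (0, 0) → (5, 2)) × (paths (5, 2) → (12, 22)) = C(7, 5) · C(27, 7) = 21 · 888030 = 18648630. Avoidance count = 548354040 − 18648630 = 529705410.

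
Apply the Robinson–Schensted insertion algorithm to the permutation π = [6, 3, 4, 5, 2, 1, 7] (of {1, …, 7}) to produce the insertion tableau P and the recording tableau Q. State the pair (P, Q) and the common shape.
P = [1, 4, 5, 7] / [2] / [3] / [6];  Q = [1, 3, 4, 7] / [2] / [5] / [6];  common shape = (4, 1, 1, 1)

Row-insert the values π_1, π_2, … into P one at a time, bumping the leftmost entry strictly greater than the inserted value down to the next row. The recording tableau Q records, in position (i, j), the step at which that cell was added to P.
  Insert 6 (step 1): P = [6];  Q = [1]
  Insert 3 (step 2): P = [3] / [6];  Q = [1] / [2]
  Insert 4 (step 3): P = [3, 4] / [6];  Q = [1, 3] / [2]
  Insert 5 (step 4): P = [3, 4, 5] / [6];  Q = [1, 3, 4] / [2]
  Insert 2 (step 5): P = [2, 4, 5] / [3] / [6];  Q = [1, 3, 4] / [2] / [5]
  Insert 1 (step 6): P = [1, 4, 5] / [2] / [3] / [6];  Q = [1, 3, 4] / [2] / [5] / [6]
  Insert 7 (step 7): P = [1, 4, 5, 7] / [2] / [3] / [6];  Q = [1, 3, 4, 7] / [2] / [5] / [6]
Final shape: (4, 1, 1, 1).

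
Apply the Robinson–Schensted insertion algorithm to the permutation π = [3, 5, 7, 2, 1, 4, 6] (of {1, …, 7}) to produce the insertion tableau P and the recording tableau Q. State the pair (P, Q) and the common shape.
P = [1, 4, 6] / [2, 5, 7] / [3];  Q = [1, 2, 3] / [4, 6, 7] / [5];  common shape = (3, 3, 1)

Row-insert the values π_1, π_2, … into P one at a time, bumping the leftmost entry strictly greater than the inserted value down to the next row. The recording tableau Q records, in position (i, j), the step at which that cell was added to P.
  Insert 3 (step 1): P = [3];  Q = [1]
  Insert 5 (step 2): P = [3, 5];  Q = [1, 2]
  Insert 7 (step 3): P = [3, 5, 7];  Q = [1, 2, 3]
  Insert 2 (step 4): P = [2, 5, 7] / [3];  Q = [1, 2, 3] / [4]
  Insert 1 (step 5): P = [1, 5, 7] / [2] / [3];  Q = [1, 2, 3] / [4] / [5]
  Insert 4 (step 6): P = [1, 4, 7] / [2, 5] / [3];  Q = [1, 2, 3] / [4, 6] / [5]
  Insert 6 (step 7): P = [1, 4, 6] / [2, 5, 7] / [3];  Q = [1, 2, 3] / [4, 6, 7] / [5]
Final shape: (3, 3, 1).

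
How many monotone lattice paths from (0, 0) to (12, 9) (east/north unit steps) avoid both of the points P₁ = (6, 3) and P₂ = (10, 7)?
Number of paths = 134906

Inclusion–exclusion. Total paths: C(21, 12) = 293930. Through P₁: C(9, 6)·C(12, 6) = 77616. Through P₂: C(17, 10)·C(4, 2) = 116688. Since P₁ is strictly southwest of P₂, a monotone path through both must visit P₁ then P₂; paths through both = C(9, 6)·C(8, 4)·C(4, 2) = 35280. Avoid both = 293930 − 77616 − 116688 + 35280 = 134906.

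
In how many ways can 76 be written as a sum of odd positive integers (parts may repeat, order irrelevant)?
p_odd(76) = 53250

Enumerate partitions using only odd parts via the recurrence o(n, m) = o(n, m−2) + o(n−m, m) over odd m, starting from the largest odd part ≤ n. This gives p_odd(76) = 53250. (Euler's theorem: equals the count of distinct-part partitions.)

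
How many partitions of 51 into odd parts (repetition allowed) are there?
p_odd(51) = 4097

Enumerate partitions using only odd parts via the recurrence o(n, m) = o(n, m−2) + o(n−m, m) over odd m, starting from the largest odd part ≤ n. This gives p_odd(51) = 4097. (Euler's theorem: equals the count of distinct-part partitions.)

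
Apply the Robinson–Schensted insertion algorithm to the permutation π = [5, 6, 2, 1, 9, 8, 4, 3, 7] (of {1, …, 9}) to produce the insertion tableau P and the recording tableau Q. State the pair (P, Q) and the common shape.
P = [1, 3, 7] / [2, 4, 8] / [5, 6] / [9];  Q = [1, 2, 5] / [3, 6, 9] / [4, 7] / [8];  common shape = (3, 3, 2, 1)

Row-insert the values π_1, π_2, … into P one at a time, bumping the leftmost entry strictly greater than the inserted value down to the next row. The recording tableau Q records, in position (i, j), the step at which that cell was added to P.
  Insert 5 (step 1): P = [5];  Q = [1]
  Insert 6 (step 2): P = [5, 6];  Q = [1, 2]
  Insert 2 (step 3): P = [2, 6] / [5];  Q = [1, 2] / [3]
  Insert 1 (step 4): P = [1, 6] / [2] / [5];  Q = [1, 2] / [3] / [4]
  Insert 9 (step 5): P = [1, 6, 9] / [2] / [5];  Q = [1, 2, 5] / [3] / [4]
  Insert 8 (step 6): P = [1, 6, 8] / [2, 9] / [5];  Q = [1, 2, 5] / [3, 6] / [4]
  Insert 4 (step 7): P = [1, 4, 8] / [2, 6] / [5, 9];  Q = [1, 2, 5] / [3, 6] / [4, 7]
  Insert 3 (step 8): P = [1, 3, 8] / [2, 4] / [5, 6] / [9];  Q = [1, 2, 5] / [3, 6] / [4, 7] / [8]
  Insert 7 (step 9): P = [1, 3, 7] / [2, 4, 8] / [5, 6] / [9];  Q = [1, 2, 5] / [3, 6, 9] / [4, 7] / [8]
Final shape: (3, 3, 2, 1).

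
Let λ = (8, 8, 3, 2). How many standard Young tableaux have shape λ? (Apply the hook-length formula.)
# SYT of shape (8, 8, 3, 2) = 44442216

Hook-length formula: f^λ = n! / Π hook(c), product over all cells c of the Young diagram. For λ = (8, 8, 3, 2), n = 21 boxes. Hook lengths by row (left-to-right, top-to-bottom): [11, 10, 8, 6, 5, 4, 3, 2]; [10, 9, 7, 5, 4, 3, 2, 1]; [4, 3, 1]; [2, 1]. Product of hooks = 1149603840000. So f^λ = 21! / 1149603840000 = 51090942171709440000 / 1149603840000 = 44442216.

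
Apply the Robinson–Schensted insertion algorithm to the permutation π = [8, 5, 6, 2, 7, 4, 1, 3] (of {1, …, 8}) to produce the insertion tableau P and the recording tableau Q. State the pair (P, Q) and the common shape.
P = [1, 3, 7] / [2, 4] / [5, 6] / [8];  Q = [1, 3, 5] / [2, 6] / [4, 8] / [7];  common shape = (3, 2, 2, 1)

Row-insert the values π_1, π_2, … into P one at a time, bumping the leftmost entry strictly greater than the inserted value down to the next row. The recording tableau Q records, in position (i, j), the step at which that cell was added to P.
  Insert 8 (step 1): P = [8];  Q = [1]
  Insert 5 (step 2): P = [5] / [8];  Q = [1] / [2]
  Insert 6 (step 3): P = [5, 6] / [8];  Q = [1, 3] / [2]
  Insert 2 (step 4): P = [2, 6] / [5] / [8];  Q = [1, 3] / [2] / [4]
  Insert 7 (step 5): P = [2, 6, 7] / [5] / [8];  Q = [1, 3, 5] / [2] / [4]
  Insert 4 (step 6): P = [2, 4, 7] / [5, 6] / [8];  Q = [1, 3, 5] / [2, 6] / [4]
  Insert 1 (step 7): P = [1, 4, 7] / [2, 6] / [5] / [8];  Q = [1, 3, 5] / [2, 6] / [4] / [7]
  Insert 3 (step 8): P = [1, 3, 7] / [2, 4] / [5, 6] / [8];  Q = [1, 3, 5] / [2, 6] / [4, 8] / [7]
Final shape: (3, 2, 2, 1).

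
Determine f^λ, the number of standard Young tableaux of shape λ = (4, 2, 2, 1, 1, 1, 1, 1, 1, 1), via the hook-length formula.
# SYT of shape (4, 2, 2, 1, 1, 1, 1, 1, 1, 1) = 11088

Hook-length formula: f^λ = n! / Π hook(c), product over all cells c of the Young diagram. For λ = (4, 2, 2, 1, 1, 1, 1, 1, 1, 1), n = 15 boxes. Hook lengths by row (left-to-right, top-to-bottom): [13, 5, 2, 1]; [10, 2]; [9, 1]; [7]; [6]; [5]; [4]; [3]; [2]; [1]. Product of hooks = 117936000. So f^λ = 15! / 117936000 = 1307674368000 / 117936000 = 11088.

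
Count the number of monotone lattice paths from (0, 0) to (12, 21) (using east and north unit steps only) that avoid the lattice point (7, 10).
Number of paths = 269868456

Total paths from (0, 0) to (12, 21): C(33, 12) = 354817320. Paths through (7, 10): (paths (0, 0) → (7, 10)) × (paths (7, 10) → (12, 21)) = C(17, 7) · C(16, 5) = 19448 · 4368 = 84948864. Avoidance count = 354817320 − 84948864 = 269868456.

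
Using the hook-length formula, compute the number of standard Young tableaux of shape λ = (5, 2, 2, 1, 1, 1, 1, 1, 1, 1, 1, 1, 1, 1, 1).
# SYT of shape (5, 2, 2, 1, 1, 1, 1, 1, 1, 1, 1, 1, 1, 1, 1) = 371280

Hook-length formula: f^λ = n! / Π hook(c), product over all cells c of the Young diagram. For λ = (5, 2, 2, 1, 1, 1, 1, 1, 1, 1, 1, 1, 1, 1, 1), n = 21 boxes. Hook lengths by row (left-to-right, top-to-bottom): [19, 6, 3, 2, 1]; [15, 2]; [14, 1]; [12]; [11]; [10]; [9]; [8]; [7]; [6]; [5]; [4]; [3]; [2]; [1]. Product of hooks = 137607579648000. So f^λ = 21! / 137607579648000 = 51090942171709440000 / 137607579648000 = 371280.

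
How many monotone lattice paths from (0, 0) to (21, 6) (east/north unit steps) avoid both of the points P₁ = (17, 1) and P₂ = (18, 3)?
Number of paths = 268222

Inclusion–exclusion. Total paths: C(27, 21) = 296010. Through P₁: C(18, 17)·C(9, 4) = 2268. Through P₂: C(21, 18)·C(6, 3) = 26600. Since P₁ is strictly southwest of P₂, a monotone path through both must visit P₁ then P₂; paths through both = C(18, 17)·C(3, 1)·C(6, 3) = 1080. Avoid both = 296010 − 2268 − 26600 + 1080 = 268222.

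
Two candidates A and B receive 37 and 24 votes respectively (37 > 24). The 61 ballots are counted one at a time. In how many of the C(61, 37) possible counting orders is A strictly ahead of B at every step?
Strict-lead orderings = 12667055061303825

Total orderings of the 61 votes with 37 for A: C(61, 37) = 59437719903041025. By the Bertrand ballot formula (Cycle Lemma / reflection principle), the number of orderings in which A is strictly ahead of B throughout is (p − q)/(p + q) · C(p + q, p) = (37 − 24)/(37 + 24) · 59437719903041025 = 12667055061303825.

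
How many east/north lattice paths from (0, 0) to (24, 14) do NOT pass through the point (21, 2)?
Number of paths = 9669438985

Total paths from (0, 0) to (24, 14): C(38, 24) = 9669554100. Paths through (21, 2): (paths (0, 0) → (21, 2)) × (paths (21, 2) → (24, 14)) = C(23, 21) · C(15, 3) = 253 · 455 = 115115. Avoidance count = 9669554100 − 115115 = 9669438985.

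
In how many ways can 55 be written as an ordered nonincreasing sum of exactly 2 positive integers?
p(55, 2 parts) = 27

Partitions of n into exactly k parts are in bijection with partitions of n − k into at most k parts (subtract 1 from each part). So p(55, exactly 2) = p(53, parts ≤ 2). Computing via the recurrence p(m, j) = p(m, j−1) + p(m−j, j) gives 27.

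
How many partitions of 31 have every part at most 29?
p(31, parts ≤ 29) = 6840

Use the recurrence p(n, m) = p(n, m−1) + p(n−m, m): either the largest part is < m (count p(n, m−1)) or the largest part is exactly m (remove one copy of m, count p(n−m, m)). With p(0, ·) = 1 this gives p(31, parts ≤ 29) = 6840. (By conjugating Young diagrams, this also counts partitions of 31 into at most 29 parts.)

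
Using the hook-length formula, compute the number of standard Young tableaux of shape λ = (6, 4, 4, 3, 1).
# SYT of shape (6, 4, 4, 3, 1) = 7088796

Hook-length formula: f^λ = n! / Π hook(c), product over all cells c of the Young diagram. For λ = (6, 4, 4, 3, 1), n = 18 boxes. Hook lengths by row (left-to-right, top-to-bottom): [10, 8, 7, 5, 2, 1]; [7, 5, 4, 2]; [6, 4, 3, 1]; [4, 2, 1]; [1]. Product of hooks = 903168000. So f^λ = 18! / 903168000 = 6402373705728000 / 903168000 = 7088796.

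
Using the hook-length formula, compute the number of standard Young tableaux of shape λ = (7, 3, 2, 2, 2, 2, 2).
# SYT of shape (7, 3, 2, 2, 2, 2, 2) = 22383900

Hook-length formula: f^λ = n! / Π hook(c), product over all cells c of the Young diagram. For λ = (7, 3, 2, 2, 2, 2, 2), n = 20 boxes. Hook lengths by row (left-to-right, top-to-bottom): [13, 12, 6, 4, 3, 2, 1]; [8, 7, 1]; [6, 5]; [5, 4]; [4, 3]; [3, 2]; [2, 1]. Product of hooks = 108689817600. So f^λ = 20! / 108689817600 = 2432902008176640000 / 108689817600 = 22383900.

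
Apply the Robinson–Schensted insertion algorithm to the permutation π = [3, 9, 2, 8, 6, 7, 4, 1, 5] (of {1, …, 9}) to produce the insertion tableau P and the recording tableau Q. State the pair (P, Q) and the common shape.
P = [1, 4, 5] / [2, 6, 7] / [3] / [8] / [9];  Q = [1, 2, 6] / [3, 4, 9] / [5] / [7] / [8];  common shape = (3, 3, 1, 1, 1)

Row-insert the values π_1, π_2, … into P one at a time, bumping the leftmost entry strictly greater than the inserted value down to the next row. The recording tableau Q records, in position (i, j), the step at which that cell was added to P.
  Insert 3 (step 1): P = [3];  Q = [1]
  Insert 9 (step 2): P = [3, 9];  Q = [1, 2]
  Insert 2 (step 3): P = [2, 9] / [3];  Q = [1, 2] / [3]
  Insert 8 (step 4): P = [2, 8] / [3, 9];  Q = [1, 2] / [3, 4]
  Insert 6 (step 5): P = [2, 6] / [3, 8] / [9];  Q = [1, 2] / [3, 4] / [5]
  Insert 7 (step 6): P = [2, 6, 7] / [3, 8] / [9];  Q = [1, 2, 6] / [3, 4] / [5]
  Insert 4 (step 7): P = [2, 4, 7] / [3, 6] / [8] / [9];  Q = [1, 2, 6] / [3, 4] / [5] / [7]
  Insert 1 (step 8): P = [1, 4, 7] / [2, 6] / [3] / [8] / [9];  Q = [1, 2, 6] / [3, 4] / [5] / [7] / [8]
  Insert 5 (step 9): P = [1, 4, 5] / [2, 6, 7] / [3] / [8] / [9];  Q = [1, 2, 6] / [3, 4, 9] / [5] / [7] / [8]
Final shape: (3, 3, 1, 1, 1).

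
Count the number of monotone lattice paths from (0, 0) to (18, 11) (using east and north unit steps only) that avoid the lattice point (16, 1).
Number of paths = 34596168

Total paths from (0, 0) to (18, 11): C(29, 18) = 34597290. Paths through (16, 1): (paths (0, 0) → (16, 1)) × (paths (16, 1) → (18, 11)) = C(17, 16) · C(12, 2) = 17 · 66 = 1122. Avoidance count = 34597290 − 1122 = 34596168.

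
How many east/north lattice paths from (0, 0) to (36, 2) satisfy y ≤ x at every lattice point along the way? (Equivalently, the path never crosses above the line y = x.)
Number of paths = 665

By the reflection principle (André's argument), the number of monotone paths to (36, 2) with n ≤ m that never go above y = x is C(38, 36) − C(38, 37) = 703 − 38 = 665.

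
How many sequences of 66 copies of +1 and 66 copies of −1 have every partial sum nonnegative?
C_66 = 5632681584560312734993915705849145100

These ballot sequences are counted by the Catalan number C_n = (1/(n + 1)) · C(2n, n). For n = 66: C_66 = (1/67) · C(132, 66) = 377389666165540953244592352291892721700/67 = 5632681584560312734993915705849145100.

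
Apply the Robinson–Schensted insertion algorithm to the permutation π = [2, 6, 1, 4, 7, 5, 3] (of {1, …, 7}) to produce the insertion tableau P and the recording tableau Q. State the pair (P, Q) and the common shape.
P = [1, 3, 5] / [2, 4, 7] / [6];  Q = [1, 2, 5] / [3, 4, 6] / [7];  common shape = (3, 3, 1)

Row-insert the values π_1, π_2, … into P one at a time, bumping the leftmost entry strictly greater than the inserted value down to the next row. The recording tableau Q records, in position (i, j), the step at which that cell was added to P.
  Insert 2 (step 1): P = [2];  Q = [1]
  Insert 6 (step 2): P = [2, 6];  Q = [1, 2]
  Insert 1 (step 3): P = [1, 6] / [2];  Q = [1, 2] / [3]
  Insert 4 (step 4): P = [1, 4] / [2, 6];  Q = [1, 2] / [3, 4]
  Insert 7 (step 5): P = [1, 4, 7] / [2, 6];  Q = [1, 2, 5] / [3, 4]
  Insert 5 (step 6): P = [1, 4, 5] / [2, 6, 7];  Q = [1, 2, 5] / [3, 4, 6]
  Insert 3 (step 7): P = [1, 3, 5] / [2, 4, 7] / [6];  Q = [1, 2, 5] / [3, 4, 6] / [7]
Final shape: (3, 3, 1).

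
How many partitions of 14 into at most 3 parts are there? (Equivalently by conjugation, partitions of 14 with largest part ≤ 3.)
p(14, parts ≤ 3) = 24

Partitions of 14 with all parts ≤ 3: 3+3+3+3+2, 3+3+3+3+1+1, 3+3+3+2+2+1, 3+3+3+2+1+1+1, 3+3+3+1+1+1+1+1, 3+3+2+2+2+2, 3+3+2+2+2+1+1, 3+3+2+2+1+1+1+1, 3+3+2+1+1+1+1+1+1, 3+3+1+1+1+1+1+1+1+1, 3+2+2+2+2+2+1, 3+2+2+2+2+1+1+1, 3+2+2+2+1+1+1+1+1, 3+2+2+1+1+1+1+1+1+1, 3+2+1+1+1+1+1+1+1+1+1, 3+1+1+1+1+1+1+1+1+1+1+1, 2+2+2+2+2+2+2, 2+2+2+2+2+2+1+1, 2+2+2+2+2+1+1+1+1, 2+2+2+2+1+1+1+1+1+1, 2+2+2+1+1+1+1+1+1+1+1, 2+2+1+1+1+1+1+1+1+1+1+1, 2+1+1+1+1+1+1+1+1+1+1+1+1, 1+1+1+1+1+1+1+1+1+1+1+1+1+1. Count = 24.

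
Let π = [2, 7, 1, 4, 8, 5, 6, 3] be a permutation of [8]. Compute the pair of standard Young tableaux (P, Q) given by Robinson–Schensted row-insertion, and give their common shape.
P = [1, 3, 5, 6] / [2, 4, 8] / [7];  Q = [1, 2, 5, 7] / [3, 4, 6] / [8];  common shape = (4, 3, 1)

Row-insert the values π_1, π_2, … into P one at a time, bumping the leftmost entry strictly greater than the inserted value down to the next row. The recording tableau Q records, in position (i, j), the step at which that cell was added to P.
  Insert 2 (step 1): P = [2];  Q = [1]
  Insert 7 (step 2): P = [2, 7];  Q = [1, 2]
  Insert 1 (step 3): P = [1, 7] / [2];  Q = [1, 2] / [3]
  Insert 4 (step 4): P = [1, 4] / [2, 7];  Q = [1, 2] / [3, 4]
  Insert 8 (step 5): P = [1, 4, 8] / [2, 7];  Q = [1, 2, 5] / [3, 4]
  Insert 5 (step 6): P = [1, 4, 5] / [2, 7, 8];  Q = [1, 2, 5] / [3, 4, 6]
  Insert 6 (step 7): P = [1, 4, 5, 6] / [2, 7, 8];  Q = [1, 2, 5, 7] / [3, 4, 6]
  Insert 3 (step 8): P = [1, 3, 5, 6] / [2, 4, 8] / [7];  Q = [1, 2, 5, 7] / [3, 4, 6] / [8]
Final shape: (4, 3, 1).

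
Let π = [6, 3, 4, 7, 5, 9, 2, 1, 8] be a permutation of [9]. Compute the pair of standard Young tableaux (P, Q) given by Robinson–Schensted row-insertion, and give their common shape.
P = [1, 4, 5, 8] / [2, 7, 9] / [3] / [6];  Q = [1, 3, 4, 6] / [2, 5, 9] / [7] / [8];  common shape = (4, 3, 1, 1)

Row-insert the values π_1, π_2, … into P one at a time, bumping the leftmost entry strictly greater than the inserted value down to the next row. The recording tableau Q records, in position (i, j), the step at which that cell was added to P.
  Insert 6 (step 1): P = [6];  Q = [1]
  Insert 3 (step 2): P = [3] / [6];  Q = [1] / [2]
  Insert 4 (step 3): P = [3, 4] / [6];  Q = [1, 3] / [2]
  Insert 7 (step 4): P = [3, 4, 7] / [6];  Q = [1, 3, 4] / [2]
  Insert 5 (step 5): P = [3, 4, 5] / [6, 7];  Q = [1, 3, 4] / [2, 5]
  Insert 9 (step 6): P = [3, 4, 5, 9] / [6, 7];  Q = [1, 3, 4, 6] / [2, 5]
  Insert 2 (step 7): P = [2, 4, 5, 9] / [3, 7] / [6];  Q = [1, 3, 4, 6] / [2, 5] / [7]
  Insert 1 (step 8): P = [1, 4, 5, 9] / [2, 7] / [3] / [6];  Q = [1, 3, 4, 6] / [2, 5] / [7] / [8]
  Insert 8 (step 9): P = [1, 4, 5, 8] / [2, 7, 9] / [3] / [6];  Q = [1, 3, 4, 6] / [2, 5, 9] / [7] / [8]
Final shape: (4, 3, 1, 1).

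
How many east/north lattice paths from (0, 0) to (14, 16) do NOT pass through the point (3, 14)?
Number of paths = 145369635

Total paths from (0, 0) to (14, 16): C(30, 14) = 145422675. Paths through (3, 14): (paths (0, 0) → (3, 14)) × (paths (3, 14) → (14, 16)) = C(17, 3) · C(13, 11) = 680 · 78 = 53040. Avoidance count = 145422675 − 53040 = 145369635.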